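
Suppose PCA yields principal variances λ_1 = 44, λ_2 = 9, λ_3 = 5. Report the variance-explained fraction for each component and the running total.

Step 1 — total variance = trace(Sigma) = Σ λ_i = 44 + 9 + 5 = 58.

Step 2 — fraction explained by component i = λ_i / Σ λ:
  PC1: 44/58 = 0.7586
  PC2: 9/58 = 0.1552
  PC3: 5/58 = 0.0862

Step 3 — cumulative fraction after k components = (λ_1 + ... + λ_k) / Σ λ:
  k = 1: 44/58 = 0.7586
  k = 2: (44 + 9)/58 = 53/58 = 0.9138
  k = 3: (44 + 9 + 5)/58 = 58/58 = 1

Summary (fraction, with percent):

explained: PC1 0.7586 (75.86%), PC2 0.1552 (15.52%), PC3 0.0862 (8.62%);  cumulative: 0.7586, 0.9138, 1


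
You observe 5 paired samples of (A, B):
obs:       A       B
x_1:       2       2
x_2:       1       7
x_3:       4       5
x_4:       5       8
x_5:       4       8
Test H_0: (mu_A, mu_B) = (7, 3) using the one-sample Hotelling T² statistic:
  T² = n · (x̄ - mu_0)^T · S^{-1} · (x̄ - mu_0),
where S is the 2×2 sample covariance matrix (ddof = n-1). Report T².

Step 1 — sample mean vector:
  mean(A) = (2 + 1 + 4 + 5 + 4) / 5 = 16/5 = 3.2
  mean(B) = (2 + 7 + 5 + 8 + 8) / 5 = 30/5 = 6
  x̄ = (3.2, 6),  deviation x̄ - mu_0 = (3.2, 6) - (7, 3) = (-3.8, 3).

Step 2 — sample covariance matrix, S[i,j] = (1/(n-1)) · Σ_k (x_{k,i} - mean_i) · (x_{k,j} - mean_j), divisor n-1 = 4:
  S[A,A] = ((-1.2)·(-1.2) + (-2.2)·(-2.2) + (0.8)·(0.8) + (1.8)·(1.8) + (0.8)·(0.8)) / 4 = 10.8/4 = 2.7
  S[A,B] = ((-1.2)·(-4) + (-2.2)·(1) + (0.8)·(-1) + (1.8)·(2) + (0.8)·(2)) / 4 = 7/4 = 1.75
  S[B,B] = ((-4)·(-4) + (1)·(1) + (-1)·(-1) + (2)·(2) + (2)·(2)) / 4 = 26/4 = 6.5
  S = [[2.7, 1.75],
 [1.75, 6.5]].

Step 3 — invert S. det(S) = 2.7·6.5 - (1.75)² = 14.4875.
  S^{-1} = (1/det) · [[d, -b], [-b, a]] = [[0.4487, -0.1208],
 [-0.1208, 0.1864]].

Step 4 — quadratic form (x̄ - mu_0)^T · S^{-1} · (x̄ - mu_0):
  S^{-1} · (x̄ - mu_0) = (-2.0673, 1.0181),
  (x̄ - mu_0)^T · [...] = (-3.8)·(-2.0673) + (3)·(1.0181) = 10.9101.

Step 5 — scale by n: T² = 5 · 10.9101 = 54.5505.

T² ≈ 54.5505


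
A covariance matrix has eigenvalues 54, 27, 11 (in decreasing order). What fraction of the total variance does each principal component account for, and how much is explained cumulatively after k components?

Step 1 — total variance = trace(Sigma) = Σ λ_i = 54 + 27 + 11 = 92.

Step 2 — fraction explained by component i = λ_i / Σ λ:
  PC1: 54/92 = 0.587
  PC2: 27/92 = 0.2935
  PC3: 11/92 = 0.1196

Step 3 — cumulative fraction after k components = (λ_1 + ... + λ_k) / Σ λ:
  k = 1: 54/92 = 0.587
  k = 2: (54 + 27)/92 = 81/92 = 0.8804
  k = 3: (54 + 27 + 11)/92 = 92/92 = 1

Summary (fraction, with percent):

explained: PC1 0.587 (58.7%), PC2 0.2935 (29.35%), PC3 0.1196 (11.96%);  cumulative: 0.587, 0.8804, 1


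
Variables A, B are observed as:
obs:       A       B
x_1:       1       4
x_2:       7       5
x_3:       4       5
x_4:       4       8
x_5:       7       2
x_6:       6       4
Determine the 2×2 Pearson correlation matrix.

Step 1 — column means:
  mean(A) = (1 + 7 + 4 + 4 + 7 + 6) / 6 = 29/6 = 4.8333
  mean(B) = (4 + 5 + 5 + 8 + 2 + 4) / 6 = 28/6 = 4.6667

Step 2 — sample variances and covariances s[i,j] = (1/(n-1)) · Σ_k (x_{k,i} - mean_i) · (x_{k,j} - mean_j), with n-1 = 5:
  s[A,A] = ((-3.8333)·(-3.8333) + (2.1667)·(2.1667) + (-0.8333)·(-0.8333) + (-0.8333)·(-0.8333) + (2.1667)·(2.1667) + (1.1667)·(1.1667)) / 5 = 26.8333/5 = 5.3667
  s[A,B] = ((-3.8333)·(-0.6667) + (2.1667)·(0.3333) + (-0.8333)·(0.3333) + (-0.8333)·(3.3333) + (2.1667)·(-2.6667) + (1.1667)·(-0.6667)) / 5 = -6.3333/5 = -1.2667
  s[B,B] = ((-0.6667)·(-0.6667) + (0.3333)·(0.3333) + (0.3333)·(0.3333) + (3.3333)·(3.3333) + (-2.6667)·(-2.6667) + (-0.6667)·(-0.6667)) / 5 = 19.3333/5 = 3.8667
  Sample standard deviations s_i = √(s[i,i]):
  s(A) = √(5.3667) = 2.3166
  s(B) = √(3.8667) = 1.9664

Step 3 — r_{ij} = s_{ij} / (s_i · s_j):
  r[A,A] = 1 (diagonal).
  r[A,B] = -1.2667 / (2.3166 · 1.9664) = -1.2667 / 4.5553 = -0.2781
  r[B,B] = 1 (diagonal).

R is symmetric with unit diagonal. Assembling:

R = [[1, -0.2781],
 [-0.2781, 1]]


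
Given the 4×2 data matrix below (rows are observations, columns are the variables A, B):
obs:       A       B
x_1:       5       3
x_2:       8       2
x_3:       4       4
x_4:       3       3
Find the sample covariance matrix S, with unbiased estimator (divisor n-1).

Step 1 — column means:
  mean(A) = (5 + 8 + 4 + 3) / 4 = 20/4 = 5
  mean(B) = (3 + 2 + 4 + 3) / 4 = 12/4 = 3

Step 2 — sample covariance S[i,j] = (1/(n-1)) · Σ_k (x_{k,i} - mean_i) · (x_{k,j} - mean_j), with n-1 = 3.
  S[A,A] = ((0)·(0) + (3)·(3) + (-1)·(-1) + (-2)·(-2)) / 3 = 14/3 = 4.6667
  S[A,B] = ((0)·(0) + (3)·(-1) + (-1)·(1) + (-2)·(0)) / 3 = -4/3 = -1.3333
  S[B,B] = ((0)·(0) + (-1)·(-1) + (1)·(1) + (0)·(0)) / 3 = 2/3 = 0.6667

S is symmetric (S[j,i] = S[i,j]). Assembling:

S = [[4.6667, -1.3333],
 [-1.3333, 0.6667]]


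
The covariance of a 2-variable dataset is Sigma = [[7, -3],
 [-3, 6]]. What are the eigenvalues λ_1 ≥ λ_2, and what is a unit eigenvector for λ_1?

Step 1 — characteristic polynomial of 2×2 Sigma:
  det(Sigma - λI) = λ² - trace · λ + det = 0.
  trace = 7 + 6 = 13, det = 7·6 - (-3)² = 33.
Step 2 — discriminant:
  Δ = trace² - 4·det = 169 - 132 = 37.
Step 3 — eigenvalues:
  λ = (trace ± √Δ)/2 = (13 ± 6.0828)/2,
  λ_1 = 9.5414,  λ_2 = 3.4586.

Step 4 — unit eigenvector for λ_1: solve (Sigma - λ_1 I)v = 0. First row:
  (7 - 9.5414)·v_x + (-3)·v_y = 0, i.e. (-2.5414)·v_x + (-3)·v_y = 0,
  so v ∝ (b, λ_1 - a) = (-3, 2.5414); multiply by -1 so the first entry is positive: u = (3, -2.5414).
  ||u|| = √((3)² + (-2.5414)²) = √(15.4586) ≈ 3.9317,
  v_1 = u/||u|| ≈ (0.763, -0.6464) (||v_1|| = 1).

λ_1 = 9.5414,  λ_2 = 3.4586;  v_1 ≈ (0.763, -0.6464)


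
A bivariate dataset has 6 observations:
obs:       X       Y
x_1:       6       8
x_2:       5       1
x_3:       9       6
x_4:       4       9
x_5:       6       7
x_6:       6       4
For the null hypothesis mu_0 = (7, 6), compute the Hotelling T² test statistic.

Step 1 — sample mean vector:
  mean(X) = (6 + 5 + 9 + 4 + 6 + 6) / 6 = 36/6 = 6
  mean(Y) = (8 + 1 + 6 + 9 + 7 + 4) / 6 = 35/6 = 5.8333
  x̄ = (6, 5.8333),  deviation x̄ - mu_0 = (6, 5.8333) - (7, 6) = (-1, -0.1667).

Step 2 — sample covariance matrix, S[i,j] = (1/(n-1)) · Σ_k (x_{k,i} - mean_i) · (x_{k,j} - mean_j), divisor n-1 = 5:
  S[X,X] = ((0)·(0) + (-1)·(-1) + (3)·(3) + (-2)·(-2) + (0)·(0) + (0)·(0)) / 5 = 14/5 = 2.8
  S[X,Y] = ((0)·(2.1667) + (-1)·(-4.8333) + (3)·(0.1667) + (-2)·(3.1667) + (0)·(1.1667) + (0)·(-1.8333)) / 5 = -1/5 = -0.2
  S[Y,Y] = ((2.1667)·(2.1667) + (-4.8333)·(-4.8333) + (0.1667)·(0.1667) + (3.1667)·(3.1667) + (1.1667)·(1.1667) + (-1.8333)·(-1.8333)) / 5 = 42.8333/5 = 8.5667
  S = [[2.8, -0.2],
 [-0.2, 8.5667]].

Step 3 — invert S. det(S) = 2.8·8.5667 - (-0.2)² = 23.9467.
  S^{-1} = (1/det) · [[d, -b], [-b, a]] = [[0.3577, 0.0084],
 [0.0084, 0.1169]].

Step 4 — quadratic form (x̄ - mu_0)^T · S^{-1} · (x̄ - mu_0):
  S^{-1} · (x̄ - mu_0) = (-0.3591, -0.0278),
  (x̄ - mu_0)^T · [...] = (-1)·(-0.3591) + (-0.1667)·(-0.0278) = 0.3638.

Step 5 — scale by n: T² = 6 · 0.3638 = 2.1826.

T² ≈ 2.1826


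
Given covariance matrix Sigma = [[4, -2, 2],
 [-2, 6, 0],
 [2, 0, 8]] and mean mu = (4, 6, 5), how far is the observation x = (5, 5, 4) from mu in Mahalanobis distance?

Step 1 — centre the observation: (x - mu) = (1, -1, -1).

Step 2 — invert Sigma (cofactor / det for 3×3, or solve directly):
  Sigma^{-1} = [[0.3529, 0.1176, -0.0882],
 [0.1176, 0.2059, -0.0294],
 [-0.0882, -0.0294, 0.1471]].

Step 3 — form the quadratic (x - mu)^T · Sigma^{-1} · (x - mu):
  Sigma^{-1} · (x - mu) = (0.3235, -0.0588, -0.2059).
  (x - mu)^T · [Sigma^{-1} · (x - mu)] = (1)·(0.3235) + (-1)·(-0.0588) + (-1)·(-0.2059) = 0.5882.

Step 4 — take square root: d = √(0.5882) ≈ 0.767.

d(x, mu) = √(0.5882) ≈ 0.767


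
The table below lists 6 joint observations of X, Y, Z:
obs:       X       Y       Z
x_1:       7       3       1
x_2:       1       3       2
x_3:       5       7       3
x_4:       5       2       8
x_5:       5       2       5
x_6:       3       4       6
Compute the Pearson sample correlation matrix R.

Step 1 — column means:
  mean(X) = (7 + 1 + 5 + 5 + 5 + 3) / 6 = 26/6 = 4.3333
  mean(Y) = (3 + 3 + 7 + 2 + 2 + 4) / 6 = 21/6 = 3.5
  mean(Z) = (1 + 2 + 3 + 8 + 5 + 6) / 6 = 25/6 = 4.1667

Step 2 — sample variances and covariances s[i,j] = (1/(n-1)) · Σ_k (x_{k,i} - mean_i) · (x_{k,j} - mean_j), with n-1 = 5:
  s[X,X] = ((2.6667)·(2.6667) + (-3.3333)·(-3.3333) + (0.6667)·(0.6667) + (0.6667)·(0.6667) + (0.6667)·(0.6667) + (-1.3333)·(-1.3333)) / 5 = 21.3333/5 = 4.2667
  s[X,Y] = ((2.6667)·(-0.5) + (-3.3333)·(-0.5) + (0.6667)·(3.5) + (0.6667)·(-1.5) + (0.6667)·(-1.5) + (-1.3333)·(0.5)) / 5 = 0/5 = 0
  s[X,Z] = ((2.6667)·(-3.1667) + (-3.3333)·(-2.1667) + (0.6667)·(-1.1667) + (0.6667)·(3.8333) + (0.6667)·(0.8333) + (-1.3333)·(1.8333)) / 5 = -1.3333/5 = -0.2667
  s[Y,Y] = ((-0.5)·(-0.5) + (-0.5)·(-0.5) + (3.5)·(3.5) + (-1.5)·(-1.5) + (-1.5)·(-1.5) + (0.5)·(0.5)) / 5 = 17.5/5 = 3.5
  s[Y,Z] = ((-0.5)·(-3.1667) + (-0.5)·(-2.1667) + (3.5)·(-1.1667) + (-1.5)·(3.8333) + (-1.5)·(0.8333) + (0.5)·(1.8333)) / 5 = -7.5/5 = -1.5
  s[Z,Z] = ((-3.1667)·(-3.1667) + (-2.1667)·(-2.1667) + (-1.1667)·(-1.1667) + (3.8333)·(3.8333) + (0.8333)·(0.8333) + (1.8333)·(1.8333)) / 5 = 34.8333/5 = 6.9667
  Sample standard deviations s_i = √(s[i,i]):
  s(X) = √(4.2667) = 2.0656
  s(Y) = √(3.5) = 1.8708
  s(Z) = √(6.9667) = 2.6394

Step 3 — r_{ij} = s_{ij} / (s_i · s_j):
  r[X,X] = 1 (diagonal).
  r[X,Y] = 0 / (2.0656 · 1.8708) = 0 / 3.8644 = 0
  r[X,Z] = -0.2667 / (2.0656 · 2.6394) = -0.2667 / 5.452 = -0.0489
  r[Y,Y] = 1 (diagonal).
  r[Y,Z] = -1.5 / (1.8708 · 2.6394) = -1.5 / 4.9379 = -0.3038
  r[Z,Z] = 1 (diagonal).

R is symmetric with unit diagonal. Assembling:

R = [[1, 0, -0.0489],
 [0, 1, -0.3038],
 [-0.0489, -0.3038, 1]]


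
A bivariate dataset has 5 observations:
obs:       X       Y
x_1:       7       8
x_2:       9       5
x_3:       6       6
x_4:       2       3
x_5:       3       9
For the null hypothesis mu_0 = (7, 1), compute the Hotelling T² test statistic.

Step 1 — sample mean vector:
  mean(X) = (7 + 9 + 6 + 2 + 3) / 5 = 27/5 = 5.4
  mean(Y) = (8 + 5 + 6 + 3 + 9) / 5 = 31/5 = 6.2
  x̄ = (5.4, 6.2),  deviation x̄ - mu_0 = (5.4, 6.2) - (7, 1) = (-1.6, 5.2).

Step 2 — sample covariance matrix, S[i,j] = (1/(n-1)) · Σ_k (x_{k,i} - mean_i) · (x_{k,j} - mean_j), divisor n-1 = 4:
  S[X,X] = ((1.6)·(1.6) + (3.6)·(3.6) + (0.6)·(0.6) + (-3.4)·(-3.4) + (-2.4)·(-2.4)) / 4 = 33.2/4 = 8.3
  S[X,Y] = ((1.6)·(1.8) + (3.6)·(-1.2) + (0.6)·(-0.2) + (-3.4)·(-3.2) + (-2.4)·(2.8)) / 4 = 2.6/4 = 0.65
  S[Y,Y] = ((1.8)·(1.8) + (-1.2)·(-1.2) + (-0.2)·(-0.2) + (-3.2)·(-3.2) + (2.8)·(2.8)) / 4 = 22.8/4 = 5.7
  S = [[8.3, 0.65],
 [0.65, 5.7]].

Step 3 — invert S. det(S) = 8.3·5.7 - (0.65)² = 46.8875.
  S^{-1} = (1/det) · [[d, -b], [-b, a]] = [[0.1216, -0.0139],
 [-0.0139, 0.177]].

Step 4 — quadratic form (x̄ - mu_0)^T · S^{-1} · (x̄ - mu_0):
  S^{-1} · (x̄ - mu_0) = (-0.2666, 0.9427),
  (x̄ - mu_0)^T · [...] = (-1.6)·(-0.2666) + (5.2)·(0.9427) = 5.3285.

Step 5 — scale by n: T² = 5 · 5.3285 = 26.6425.

T² ≈ 26.6425


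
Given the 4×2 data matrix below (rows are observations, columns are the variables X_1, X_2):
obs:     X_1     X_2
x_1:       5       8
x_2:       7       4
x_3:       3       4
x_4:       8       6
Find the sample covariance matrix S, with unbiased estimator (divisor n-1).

Step 1 — column means:
  mean(X_1) = (5 + 7 + 3 + 8) / 4 = 23/4 = 5.75
  mean(X_2) = (8 + 4 + 4 + 6) / 4 = 22/4 = 5.5

Step 2 — sample covariance S[i,j] = (1/(n-1)) · Σ_k (x_{k,i} - mean_i) · (x_{k,j} - mean_j), with n-1 = 3.
  S[X_1,X_1] = ((-0.75)·(-0.75) + (1.25)·(1.25) + (-2.75)·(-2.75) + (2.25)·(2.25)) / 3 = 14.75/3 = 4.9167
  S[X_1,X_2] = ((-0.75)·(2.5) + (1.25)·(-1.5) + (-2.75)·(-1.5) + (2.25)·(0.5)) / 3 = 1.5/3 = 0.5
  S[X_2,X_2] = ((2.5)·(2.5) + (-1.5)·(-1.5) + (-1.5)·(-1.5) + (0.5)·(0.5)) / 3 = 11/3 = 3.6667

S is symmetric (S[j,i] = S[i,j]). Assembling:

S = [[4.9167, 0.5],
 [0.5, 3.6667]]


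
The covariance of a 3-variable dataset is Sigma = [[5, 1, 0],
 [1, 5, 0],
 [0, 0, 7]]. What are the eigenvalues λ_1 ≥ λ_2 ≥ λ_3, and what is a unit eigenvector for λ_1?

Step 1 — characteristic polynomial p(λ) = det(λI - Sigma) = λ³ - tr·λ² + c_1·λ - det, where tr = trace, c_1 = sum of the principal 2×2 minors, det = det(Sigma):
  tr = 5 + 5 + 7 = 17,
  c_1 = (5·5 - (1)²) + (5·7 - (0)²) + (5·7 - (0)²) = 24 + 35 + 35 = 94,
  det = 5·(5·7 - (0)²) - (1)·((1)·7 - (0)·(0)) + (0)·((1)·(0) - 5·(0)) = 5·(35) - (1)·(7) + (0)·(0) = 168.
  So p(λ) = λ³ - 17λ² + 94λ - 168.
Step 2 — look for an integer root (rational root theorem: any rational root is an integer divisor of 168). Testing λ = 4:
  p(4) = 64 - 272 + 376 - 168 = 0  ✓
  Dividing out (λ - 4): p(λ) = (λ - 4)(λ² - 13λ + 42).
Step 3 — remaining eigenvalues from the quadratic λ² - 13λ + 42 = 0:
  Δ = 13² - 4·42 = 169 - 168 = 1,  λ = (13 ± √1)/2 = (13 ± 1)/2 = 7 or 6.
  Sorted: λ_1 = 7,  λ_2 = 6,  λ_3 = 4  (check: sum = 17 = tr ✓).

Step 4 — unit eigenvector for λ_1 = 7: v spans the null space of (Sigma - λ_1 I), whose rows are
  r_1 = (-2, 1, 0),  r_2 = (1, -2, 0),  r_3 = (0, 0, 0).
  v is orthogonal to every row, so take v ∝ r_1 × r_2 = ((1)·(0) - (0)·(-2), (0)·(1) - (-2)·(0), (-2)·(-2) - (1)·(1)) = (0, 0, 3).
  Rescale (divide by 3): u = (0, 0, 1).
  ||u|| = √((0)² + (0)² + (1)²) = √(1) = 1,  v_1 = u/||u|| ≈ (0, 0, 1) (||v_1|| = 1).

λ_1 = 7,  λ_2 = 6,  λ_3 = 4;  v_1 ≈ (0, 0, 1)


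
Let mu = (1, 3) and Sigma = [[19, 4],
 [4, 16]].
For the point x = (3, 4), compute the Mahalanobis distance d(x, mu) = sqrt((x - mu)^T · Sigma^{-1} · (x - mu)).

Step 1 — centre the observation: (x - mu) = (2, 1).

Step 2 — invert Sigma. det(Sigma) = 19·16 - (4)² = 288.
  Sigma^{-1} = (1/det) · [[d, -b], [-b, a]] = [[0.0556, -0.0139],
 [-0.0139, 0.066]].

Step 3 — form the quadratic (x - mu)^T · Sigma^{-1} · (x - mu):
  Sigma^{-1} · (x - mu) = (0.0972, 0.0382).
  (x - mu)^T · [Sigma^{-1} · (x - mu)] = (2)·(0.0972) + (1)·(0.0382) = 0.2326.

Step 4 — take square root: d = √(0.2326) ≈ 0.4823.

d(x, mu) = √(0.2326) ≈ 0.4823


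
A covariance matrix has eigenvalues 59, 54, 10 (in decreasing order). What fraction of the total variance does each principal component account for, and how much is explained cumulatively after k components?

Step 1 — total variance = trace(Sigma) = Σ λ_i = 59 + 54 + 10 = 123.

Step 2 — fraction explained by component i = λ_i / Σ λ:
  PC1: 59/123 = 0.4797
  PC2: 54/123 = 0.439
  PC3: 10/123 = 0.0813

Step 3 — cumulative fraction after k components = (λ_1 + ... + λ_k) / Σ λ:
  k = 1: 59/123 = 0.4797
  k = 2: (59 + 54)/123 = 113/123 = 0.9187
  k = 3: (59 + 54 + 10)/123 = 123/123 = 1

Summary (fraction, with percent):

explained: PC1 0.4797 (47.97%), PC2 0.439 (43.9%), PC3 0.0813 (8.13%);  cumulative: 0.4797, 0.9187, 1


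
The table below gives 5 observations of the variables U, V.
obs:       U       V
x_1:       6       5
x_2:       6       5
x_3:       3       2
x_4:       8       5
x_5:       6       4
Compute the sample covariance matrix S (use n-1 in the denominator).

Step 1 — column means:
  mean(U) = (6 + 6 + 3 + 8 + 6) / 5 = 29/5 = 5.8
  mean(V) = (5 + 5 + 2 + 5 + 4) / 5 = 21/5 = 4.2

Step 2 — sample covariance S[i,j] = (1/(n-1)) · Σ_k (x_{k,i} - mean_i) · (x_{k,j} - mean_j), with n-1 = 4.
  S[U,U] = ((0.2)·(0.2) + (0.2)·(0.2) + (-2.8)·(-2.8) + (2.2)·(2.2) + (0.2)·(0.2)) / 4 = 12.8/4 = 3.2
  S[U,V] = ((0.2)·(0.8) + (0.2)·(0.8) + (-2.8)·(-2.2) + (2.2)·(0.8) + (0.2)·(-0.2)) / 4 = 8.2/4 = 2.05
  S[V,V] = ((0.8)·(0.8) + (0.8)·(0.8) + (-2.2)·(-2.2) + (0.8)·(0.8) + (-0.2)·(-0.2)) / 4 = 6.8/4 = 1.7

S is symmetric (S[j,i] = S[i,j]). Assembling:

S = [[3.2, 2.05],
 [2.05, 1.7]]


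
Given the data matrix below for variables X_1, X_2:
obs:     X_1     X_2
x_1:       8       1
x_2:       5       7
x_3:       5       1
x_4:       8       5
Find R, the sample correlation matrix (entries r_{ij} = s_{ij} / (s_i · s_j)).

Step 1 — column means:
  mean(X_1) = (8 + 5 + 5 + 8) / 4 = 26/4 = 6.5
  mean(X_2) = (1 + 7 + 1 + 5) / 4 = 14/4 = 3.5

Step 2 — sample variances and covariances s[i,j] = (1/(n-1)) · Σ_k (x_{k,i} - mean_i) · (x_{k,j} - mean_j), with n-1 = 3:
  s[X_1,X_1] = ((1.5)·(1.5) + (-1.5)·(-1.5) + (-1.5)·(-1.5) + (1.5)·(1.5)) / 3 = 9/3 = 3
  s[X_1,X_2] = ((1.5)·(-2.5) + (-1.5)·(3.5) + (-1.5)·(-2.5) + (1.5)·(1.5)) / 3 = -3/3 = -1
  s[X_2,X_2] = ((-2.5)·(-2.5) + (3.5)·(3.5) + (-2.5)·(-2.5) + (1.5)·(1.5)) / 3 = 27/3 = 9
  Sample standard deviations s_i = √(s[i,i]):
  s(X_1) = √(3) = 1.7321
  s(X_2) = √(9) = 3

Step 3 — r_{ij} = s_{ij} / (s_i · s_j):
  r[X_1,X_1] = 1 (diagonal).
  r[X_1,X_2] = -1 / (1.7321 · 3) = -1 / 5.1962 = -0.1925
  r[X_2,X_2] = 1 (diagonal).

R is symmetric with unit diagonal. Assembling:

R = [[1, -0.1925],
 [-0.1925, 1]]


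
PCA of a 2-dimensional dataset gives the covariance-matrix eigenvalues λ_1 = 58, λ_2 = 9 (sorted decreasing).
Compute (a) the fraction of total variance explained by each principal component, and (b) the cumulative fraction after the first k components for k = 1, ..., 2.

Step 1 — total variance = trace(Sigma) = Σ λ_i = 58 + 9 = 67.

Step 2 — fraction explained by component i = λ_i / Σ λ:
  PC1: 58/67 = 0.8657
  PC2: 9/67 = 0.1343

Step 3 — cumulative fraction after k components = (λ_1 + ... + λ_k) / Σ λ:
  k = 1: 58/67 = 0.8657
  k = 2: (58 + 9)/67 = 67/67 = 1

Summary (fraction, with percent):

explained: PC1 0.8657 (86.57%), PC2 0.1343 (13.43%);  cumulative: 0.8657, 1


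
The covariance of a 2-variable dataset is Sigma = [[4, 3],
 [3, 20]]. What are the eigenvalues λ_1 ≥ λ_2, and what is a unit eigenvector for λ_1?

Step 1 — characteristic polynomial of 2×2 Sigma:
  det(Sigma - λI) = λ² - trace · λ + det = 0.
  trace = 4 + 20 = 24, det = 4·20 - (3)² = 71.
Step 2 — discriminant:
  Δ = trace² - 4·det = 576 - 284 = 292.
Step 3 — eigenvalues:
  λ = (trace ± √Δ)/2 = (24 ± 17.088)/2,
  λ_1 = 20.544,  λ_2 = 3.456.

Step 4 — unit eigenvector for λ_1: solve (Sigma - λ_1 I)v = 0. First row:
  (4 - 20.544)·v_x + (3)·v_y = 0, i.e. (-16.544)·v_x + (3)·v_y = 0,
  so v ∝ (b, λ_1 - a) = (3, 16.544) = u.
  ||u|| = √((3)² + (16.544)²) = √(282.7041) ≈ 16.8138,
  v_1 = u/||u|| ≈ (0.1784, 0.984) (||v_1|| = 1).

λ_1 = 20.544,  λ_2 = 3.456;  v_1 ≈ (0.1784, 0.984)


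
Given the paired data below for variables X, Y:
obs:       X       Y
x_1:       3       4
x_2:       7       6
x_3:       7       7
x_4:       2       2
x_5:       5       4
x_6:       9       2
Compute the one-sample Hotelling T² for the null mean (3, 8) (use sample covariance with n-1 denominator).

Step 1 — sample mean vector:
  mean(X) = (3 + 7 + 7 + 2 + 5 + 9) / 6 = 33/6 = 5.5
  mean(Y) = (4 + 6 + 7 + 2 + 4 + 2) / 6 = 25/6 = 4.1667
  x̄ = (5.5, 4.1667),  deviation x̄ - mu_0 = (5.5, 4.1667) - (3, 8) = (2.5, -3.8333).

Step 2 — sample covariance matrix, S[i,j] = (1/(n-1)) · Σ_k (x_{k,i} - mean_i) · (x_{k,j} - mean_j), divisor n-1 = 5:
  S[X,X] = ((-2.5)·(-2.5) + (1.5)·(1.5) + (1.5)·(1.5) + (-3.5)·(-3.5) + (-0.5)·(-0.5) + (3.5)·(3.5)) / 5 = 35.5/5 = 7.1
  S[X,Y] = ((-2.5)·(-0.1667) + (1.5)·(1.8333) + (1.5)·(2.8333) + (-3.5)·(-2.1667) + (-0.5)·(-0.1667) + (3.5)·(-2.1667)) / 5 = 7.5/5 = 1.5
  S[Y,Y] = ((-0.1667)·(-0.1667) + (1.8333)·(1.8333) + (2.8333)·(2.8333) + (-2.1667)·(-2.1667) + (-0.1667)·(-0.1667) + (-2.1667)·(-2.1667)) / 5 = 20.8333/5 = 4.1667
  S = [[7.1, 1.5],
 [1.5, 4.1667]].

Step 3 — invert S. det(S) = 7.1·4.1667 - (1.5)² = 27.3333.
  S^{-1} = (1/det) · [[d, -b], [-b, a]] = [[0.1524, -0.0549],
 [-0.0549, 0.2598]].

Step 4 — quadratic form (x̄ - mu_0)^T · S^{-1} · (x̄ - mu_0):
  S^{-1} · (x̄ - mu_0) = (0.5915, -1.1329),
  (x̄ - mu_0)^T · [...] = (2.5)·(0.5915) + (-3.8333)·(-1.1329) = 5.8215.

Step 5 — scale by n: T² = 6 · 5.8215 = 34.9293.

T² ≈ 34.9293


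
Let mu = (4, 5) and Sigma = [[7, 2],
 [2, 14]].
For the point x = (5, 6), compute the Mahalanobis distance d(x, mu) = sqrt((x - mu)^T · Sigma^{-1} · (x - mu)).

Step 1 — centre the observation: (x - mu) = (1, 1).

Step 2 — invert Sigma. det(Sigma) = 7·14 - (2)² = 94.
  Sigma^{-1} = (1/det) · [[d, -b], [-b, a]] = [[0.1489, -0.0213],
 [-0.0213, 0.0745]].

Step 3 — form the quadratic (x - mu)^T · Sigma^{-1} · (x - mu):
  Sigma^{-1} · (x - mu) = (0.1277, 0.0532).
  (x - mu)^T · [Sigma^{-1} · (x - mu)] = (1)·(0.1277) + (1)·(0.0532) = 0.1809.

Step 4 — take square root: d = √(0.1809) ≈ 0.4253.

d(x, mu) = √(0.1809) ≈ 0.4253


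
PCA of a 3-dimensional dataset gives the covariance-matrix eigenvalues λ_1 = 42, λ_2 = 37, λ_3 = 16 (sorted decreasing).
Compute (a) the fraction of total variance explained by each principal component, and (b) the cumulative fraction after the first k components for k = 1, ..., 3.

Step 1 — total variance = trace(Sigma) = Σ λ_i = 42 + 37 + 16 = 95.

Step 2 — fraction explained by component i = λ_i / Σ λ:
  PC1: 42/95 = 0.4421
  PC2: 37/95 = 0.3895
  PC3: 16/95 = 0.1684

Step 3 — cumulative fraction after k components = (λ_1 + ... + λ_k) / Σ λ:
  k = 1: 42/95 = 0.4421
  k = 2: (42 + 37)/95 = 79/95 = 0.8316
  k = 3: (42 + 37 + 16)/95 = 95/95 = 1

Summary (fraction, with percent):

explained: PC1 0.4421 (44.21%), PC2 0.3895 (38.95%), PC3 0.1684 (16.84%);  cumulative: 0.4421, 0.8316, 1


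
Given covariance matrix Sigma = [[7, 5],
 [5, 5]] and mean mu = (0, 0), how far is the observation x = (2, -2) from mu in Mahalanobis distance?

Step 1 — centre the observation: (x - mu) = (2, -2).

Step 2 — invert Sigma. det(Sigma) = 7·5 - (5)² = 10.
  Sigma^{-1} = (1/det) · [[d, -b], [-b, a]] = [[0.5, -0.5],
 [-0.5, 0.7]].

Step 3 — form the quadratic (x - mu)^T · Sigma^{-1} · (x - mu):
  Sigma^{-1} · (x - mu) = (2, -2.4).
  (x - mu)^T · [Sigma^{-1} · (x - mu)] = (2)·(2) + (-2)·(-2.4) = 8.8.

Step 4 — take square root: d = √(8.8) ≈ 2.9665.

d(x, mu) = √(8.8) ≈ 2.9665


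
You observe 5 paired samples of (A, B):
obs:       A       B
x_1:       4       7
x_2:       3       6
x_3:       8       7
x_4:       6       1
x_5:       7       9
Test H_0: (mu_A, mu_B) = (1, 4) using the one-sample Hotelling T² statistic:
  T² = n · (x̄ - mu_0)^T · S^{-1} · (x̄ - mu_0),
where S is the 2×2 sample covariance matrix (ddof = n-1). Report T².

Step 1 — sample mean vector:
  mean(A) = (4 + 3 + 8 + 6 + 7) / 5 = 28/5 = 5.6
  mean(B) = (7 + 6 + 7 + 1 + 9) / 5 = 30/5 = 6
  x̄ = (5.6, 6),  deviation x̄ - mu_0 = (5.6, 6) - (1, 4) = (4.6, 2).

Step 2 — sample covariance matrix, S[i,j] = (1/(n-1)) · Σ_k (x_{k,i} - mean_i) · (x_{k,j} - mean_j), divisor n-1 = 4:
  S[A,A] = ((-1.6)·(-1.6) + (-2.6)·(-2.6) + (2.4)·(2.4) + (0.4)·(0.4) + (1.4)·(1.4)) / 4 = 17.2/4 = 4.3
  S[A,B] = ((-1.6)·(1) + (-2.6)·(0) + (2.4)·(1) + (0.4)·(-5) + (1.4)·(3)) / 4 = 3/4 = 0.75
  S[B,B] = ((1)·(1) + (0)·(0) + (1)·(1) + (-5)·(-5) + (3)·(3)) / 4 = 36/4 = 9
  S = [[4.3, 0.75],
 [0.75, 9]].

Step 3 — invert S. det(S) = 4.3·9 - (0.75)² = 38.1375.
  S^{-1} = (1/det) · [[d, -b], [-b, a]] = [[0.236, -0.0197],
 [-0.0197, 0.1127]].

Step 4 — quadratic form (x̄ - mu_0)^T · S^{-1} · (x̄ - mu_0):
  S^{-1} · (x̄ - mu_0) = (1.0462, 0.135),
  (x̄ - mu_0)^T · [...] = (4.6)·(1.0462) + (2)·(0.135) = 5.0827.

Step 5 — scale by n: T² = 5 · 5.0827 = 25.4133.

T² ≈ 25.4133


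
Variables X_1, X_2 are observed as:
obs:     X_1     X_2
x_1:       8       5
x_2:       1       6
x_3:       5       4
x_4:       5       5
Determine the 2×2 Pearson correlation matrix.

Step 1 — column means:
  mean(X_1) = (8 + 1 + 5 + 5) / 4 = 19/4 = 4.75
  mean(X_2) = (5 + 6 + 4 + 5) / 4 = 20/4 = 5

Step 2 — sample variances and covariances s[i,j] = (1/(n-1)) · Σ_k (x_{k,i} - mean_i) · (x_{k,j} - mean_j), with n-1 = 3:
  s[X_1,X_1] = ((3.25)·(3.25) + (-3.75)·(-3.75) + (0.25)·(0.25) + (0.25)·(0.25)) / 3 = 24.75/3 = 8.25
  s[X_1,X_2] = ((3.25)·(0) + (-3.75)·(1) + (0.25)·(-1) + (0.25)·(0)) / 3 = -4/3 = -1.3333
  s[X_2,X_2] = ((0)·(0) + (1)·(1) + (-1)·(-1) + (0)·(0)) / 3 = 2/3 = 0.6667
  Sample standard deviations s_i = √(s[i,i]):
  s(X_1) = √(8.25) = 2.8723
  s(X_2) = √(0.6667) = 0.8165

Step 3 — r_{ij} = s_{ij} / (s_i · s_j):
  r[X_1,X_1] = 1 (diagonal).
  r[X_1,X_2] = -1.3333 / (2.8723 · 0.8165) = -1.3333 / 2.3452 = -0.5685
  r[X_2,X_2] = 1 (diagonal).

R is symmetric with unit diagonal. Assembling:

R = [[1, -0.5685],
 [-0.5685, 1]]


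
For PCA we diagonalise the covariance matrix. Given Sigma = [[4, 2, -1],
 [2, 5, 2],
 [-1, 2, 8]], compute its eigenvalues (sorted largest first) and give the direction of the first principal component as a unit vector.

Step 1 — characteristic polynomial p(λ) = det(λI - Sigma) = λ³ - tr·λ² + c_1·λ - det, where tr = trace, c_1 = sum of the principal 2×2 minors, det = det(Sigma):
  tr = 4 + 5 + 8 = 17,
  c_1 = (4·5 - (2)²) + (4·8 - (-1)²) + (5·8 - (2)²) = 16 + 31 + 36 = 83,
  det = 4·(5·8 - (2)²) - (2)·((2)·8 - (2)·(-1)) + (-1)·((2)·(2) - 5·(-1)) = 4·(36) - (2)·(18) + (-1)·(9) = 99.
  So p(λ) = λ³ - 17λ² + 83λ - 99.
Step 2 — look for an integer root (rational root theorem: any rational root is an integer divisor of 99). Testing λ = 9:
  p(9) = 729 - 1377 + 747 - 99 = 0  ✓
  Dividing out (λ - 9): p(λ) = (λ - 9)(λ² - 8λ + 11).
Step 3 — remaining eigenvalues from the quadratic λ² - 8λ + 11 = 0:
  Δ = 8² - 4·11 = 64 - 44 = 20,  λ = (8 ± √20)/2 = (8 ± 4.4721)/2 ≈ 6.2361 or 1.7639.
  Sorted: λ_1 = 9,  λ_2 = 6.2361,  λ_3 = 1.7639  (check: sum = 17 = tr ✓).

Step 4 — unit eigenvector for λ_1 = 9: v spans the null space of (Sigma - λ_1 I), whose rows are
  r_1 = (-5, 2, -1),  r_2 = (2, -4, 2),  r_3 = (-1, 2, -1).
  v is orthogonal to every row, so take v ∝ r_1 × r_2 = ((2)·(2) - (-1)·(-4), (-1)·(2) - (-5)·(2), (-5)·(-4) - (2)·(2)) = (0, 8, 16).
  Rescale (divide by 8): u = (0, 1, 2).
  ||u|| = √((0)² + (1)² + (2)²) = √(5) ≈ 2.2361,  v_1 = u/||u|| ≈ (0, 0.4472, 0.8944) (||v_1|| = 1).

λ_1 = 9,  λ_2 = 6.2361,  λ_3 = 1.7639;  v_1 ≈ (0, 0.4472, 0.8944)


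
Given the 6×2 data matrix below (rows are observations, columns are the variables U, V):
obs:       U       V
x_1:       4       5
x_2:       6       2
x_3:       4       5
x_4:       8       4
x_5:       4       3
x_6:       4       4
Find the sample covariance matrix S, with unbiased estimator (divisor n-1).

Step 1 — column means:
  mean(U) = (4 + 6 + 4 + 8 + 4 + 4) / 6 = 30/6 = 5
  mean(V) = (5 + 2 + 5 + 4 + 3 + 4) / 6 = 23/6 = 3.8333

Step 2 — sample covariance S[i,j] = (1/(n-1)) · Σ_k (x_{k,i} - mean_i) · (x_{k,j} - mean_j), with n-1 = 5.
  S[U,U] = ((-1)·(-1) + (1)·(1) + (-1)·(-1) + (3)·(3) + (-1)·(-1) + (-1)·(-1)) / 5 = 14/5 = 2.8
  S[U,V] = ((-1)·(1.1667) + (1)·(-1.8333) + (-1)·(1.1667) + (3)·(0.1667) + (-1)·(-0.8333) + (-1)·(0.1667)) / 5 = -3/5 = -0.6
  S[V,V] = ((1.1667)·(1.1667) + (-1.8333)·(-1.8333) + (1.1667)·(1.1667) + (0.1667)·(0.1667) + (-0.8333)·(-0.8333) + (0.1667)·(0.1667)) / 5 = 6.8333/5 = 1.3667

S is symmetric (S[j,i] = S[i,j]). Assembling:

S = [[2.8, -0.6],
 [-0.6, 1.3667]]


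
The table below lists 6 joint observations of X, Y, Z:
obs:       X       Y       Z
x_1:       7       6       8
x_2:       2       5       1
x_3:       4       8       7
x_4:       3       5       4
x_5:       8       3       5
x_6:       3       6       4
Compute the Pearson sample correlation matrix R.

Step 1 — column means:
  mean(X) = (7 + 2 + 4 + 3 + 8 + 3) / 6 = 27/6 = 4.5
  mean(Y) = (6 + 5 + 8 + 5 + 3 + 6) / 6 = 33/6 = 5.5
  mean(Z) = (8 + 1 + 7 + 4 + 5 + 4) / 6 = 29/6 = 4.8333

Step 2 — sample variances and covariances s[i,j] = (1/(n-1)) · Σ_k (x_{k,i} - mean_i) · (x_{k,j} - mean_j), with n-1 = 5:
  s[X,X] = ((2.5)·(2.5) + (-2.5)·(-2.5) + (-0.5)·(-0.5) + (-1.5)·(-1.5) + (3.5)·(3.5) + (-1.5)·(-1.5)) / 5 = 29.5/5 = 5.9
  s[X,Y] = ((2.5)·(0.5) + (-2.5)·(-0.5) + (-0.5)·(2.5) + (-1.5)·(-0.5) + (3.5)·(-2.5) + (-1.5)·(0.5)) / 5 = -7.5/5 = -1.5
  s[X,Z] = ((2.5)·(3.1667) + (-2.5)·(-3.8333) + (-0.5)·(2.1667) + (-1.5)·(-0.8333) + (3.5)·(0.1667) + (-1.5)·(-0.8333)) / 5 = 19.5/5 = 3.9
  s[Y,Y] = ((0.5)·(0.5) + (-0.5)·(-0.5) + (2.5)·(2.5) + (-0.5)·(-0.5) + (-2.5)·(-2.5) + (0.5)·(0.5)) / 5 = 13.5/5 = 2.7
  s[Y,Z] = ((0.5)·(3.1667) + (-0.5)·(-3.8333) + (2.5)·(2.1667) + (-0.5)·(-0.8333) + (-2.5)·(0.1667) + (0.5)·(-0.8333)) / 5 = 8.5/5 = 1.7
  s[Z,Z] = ((3.1667)·(3.1667) + (-3.8333)·(-3.8333) + (2.1667)·(2.1667) + (-0.8333)·(-0.8333) + (0.1667)·(0.1667) + (-0.8333)·(-0.8333)) / 5 = 30.8333/5 = 6.1667
  Sample standard deviations s_i = √(s[i,i]):
  s(X) = √(5.9) = 2.429
  s(Y) = √(2.7) = 1.6432
  s(Z) = √(6.1667) = 2.4833

Step 3 — r_{ij} = s_{ij} / (s_i · s_j):
  r[X,X] = 1 (diagonal).
  r[X,Y] = -1.5 / (2.429 · 1.6432) = -1.5 / 3.9912 = -0.3758
  r[X,Z] = 3.9 / (2.429 · 2.4833) = 3.9 / 6.0319 = 0.6466
  r[Y,Y] = 1 (diagonal).
  r[Y,Z] = 1.7 / (1.6432 · 2.4833) = 1.7 / 4.0804 = 0.4166
  r[Z,Z] = 1 (diagonal).

R is symmetric with unit diagonal. Assembling:

R = [[1, -0.3758, 0.6466],
 [-0.3758, 1, 0.4166],
 [0.6466, 0.4166, 1]]


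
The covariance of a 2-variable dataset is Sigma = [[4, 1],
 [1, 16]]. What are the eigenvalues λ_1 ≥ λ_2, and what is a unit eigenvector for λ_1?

Step 1 — characteristic polynomial of 2×2 Sigma:
  det(Sigma - λI) = λ² - trace · λ + det = 0.
  trace = 4 + 16 = 20, det = 4·16 - (1)² = 63.
Step 2 — discriminant:
  Δ = trace² - 4·det = 400 - 252 = 148.
Step 3 — eigenvalues:
  λ = (trace ± √Δ)/2 = (20 ± 12.1655)/2,
  λ_1 = 16.0828,  λ_2 = 3.9172.

Step 4 — unit eigenvector for λ_1: solve (Sigma - λ_1 I)v = 0. First row:
  (4 - 16.0828)·v_x + (1)·v_y = 0, i.e. (-12.0828)·v_x + (1)·v_y = 0,
  so v ∝ (b, λ_1 - a) = (1, 12.0828) = u.
  ||u|| = √((1)² + (12.0828)²) = √(146.9932) ≈ 12.1241,
  v_1 = u/||u|| ≈ (0.0825, 0.9966) (||v_1|| = 1).

λ_1 = 16.0828,  λ_2 = 3.9172;  v_1 ≈ (0.0825, 0.9966)


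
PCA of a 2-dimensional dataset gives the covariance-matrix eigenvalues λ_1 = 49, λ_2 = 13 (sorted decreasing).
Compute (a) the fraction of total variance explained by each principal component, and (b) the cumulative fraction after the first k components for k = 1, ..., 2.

Step 1 — total variance = trace(Sigma) = Σ λ_i = 49 + 13 = 62.

Step 2 — fraction explained by component i = λ_i / Σ λ:
  PC1: 49/62 = 0.7903
  PC2: 13/62 = 0.2097

Step 3 — cumulative fraction after k components = (λ_1 + ... + λ_k) / Σ λ:
  k = 1: 49/62 = 0.7903
  k = 2: (49 + 13)/62 = 62/62 = 1

Summary (fraction, with percent):

explained: PC1 0.7903 (79.03%), PC2 0.2097 (20.97%);  cumulative: 0.7903, 1


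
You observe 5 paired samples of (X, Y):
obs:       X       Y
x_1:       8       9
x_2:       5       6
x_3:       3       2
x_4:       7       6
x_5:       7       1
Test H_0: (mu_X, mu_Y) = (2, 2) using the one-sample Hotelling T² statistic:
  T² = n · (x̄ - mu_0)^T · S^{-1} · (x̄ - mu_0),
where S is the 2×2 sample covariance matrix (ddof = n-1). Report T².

Step 1 — sample mean vector:
  mean(X) = (8 + 5 + 3 + 7 + 7) / 5 = 30/5 = 6
  mean(Y) = (9 + 6 + 2 + 6 + 1) / 5 = 24/5 = 4.8
  x̄ = (6, 4.8),  deviation x̄ - mu_0 = (6, 4.8) - (2, 2) = (4, 2.8).

Step 2 — sample covariance matrix, S[i,j] = (1/(n-1)) · Σ_k (x_{k,i} - mean_i) · (x_{k,j} - mean_j), divisor n-1 = 4:
  S[X,X] = ((2)·(2) + (-1)·(-1) + (-3)·(-3) + (1)·(1) + (1)·(1)) / 4 = 16/4 = 4
  S[X,Y] = ((2)·(4.2) + (-1)·(1.2) + (-3)·(-2.8) + (1)·(1.2) + (1)·(-3.8)) / 4 = 13/4 = 3.25
  S[Y,Y] = ((4.2)·(4.2) + (1.2)·(1.2) + (-2.8)·(-2.8) + (1.2)·(1.2) + (-3.8)·(-3.8)) / 4 = 42.8/4 = 10.7
  S = [[4, 3.25],
 [3.25, 10.7]].

Step 3 — invert S. det(S) = 4·10.7 - (3.25)² = 32.2375.
  S^{-1} = (1/det) · [[d, -b], [-b, a]] = [[0.3319, -0.1008],
 [-0.1008, 0.1241]].

Step 4 — quadratic form (x̄ - mu_0)^T · S^{-1} · (x̄ - mu_0):
  S^{-1} · (x̄ - mu_0) = (1.0454, -0.0558),
  (x̄ - mu_0)^T · [...] = (4)·(1.0454) + (2.8)·(-0.0558) = 4.0251.

Step 5 — scale by n: T² = 5 · 4.0251 = 20.1256.

T² ≈ 20.1256


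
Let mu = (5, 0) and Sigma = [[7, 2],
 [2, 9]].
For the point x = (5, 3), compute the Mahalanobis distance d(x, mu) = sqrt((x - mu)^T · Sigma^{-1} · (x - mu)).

Step 1 — centre the observation: (x - mu) = (0, 3).

Step 2 — invert Sigma. det(Sigma) = 7·9 - (2)² = 59.
  Sigma^{-1} = (1/det) · [[d, -b], [-b, a]] = [[0.1525, -0.0339],
 [-0.0339, 0.1186]].

Step 3 — form the quadratic (x - mu)^T · Sigma^{-1} · (x - mu):
  Sigma^{-1} · (x - mu) = (-0.1017, 0.3559).
  (x - mu)^T · [Sigma^{-1} · (x - mu)] = (0)·(-0.1017) + (3)·(0.3559) = 1.0678.

Step 4 — take square root: d = √(1.0678) ≈ 1.0333.

d(x, mu) = √(1.0678) ≈ 1.0333


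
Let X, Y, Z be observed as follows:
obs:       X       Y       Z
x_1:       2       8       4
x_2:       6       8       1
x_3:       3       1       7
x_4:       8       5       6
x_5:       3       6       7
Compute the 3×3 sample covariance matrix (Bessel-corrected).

Step 1 — column means:
  mean(X) = (2 + 6 + 3 + 8 + 3) / 5 = 22/5 = 4.4
  mean(Y) = (8 + 8 + 1 + 5 + 6) / 5 = 28/5 = 5.6
  mean(Z) = (4 + 1 + 7 + 6 + 7) / 5 = 25/5 = 5

Step 2 — sample covariance S[i,j] = (1/(n-1)) · Σ_k (x_{k,i} - mean_i) · (x_{k,j} - mean_j), with n-1 = 4.
  S[X,X] = ((-2.4)·(-2.4) + (1.6)·(1.6) + (-1.4)·(-1.4) + (3.6)·(3.6) + (-1.4)·(-1.4)) / 4 = 25.2/4 = 6.3
  S[X,Y] = ((-2.4)·(2.4) + (1.6)·(2.4) + (-1.4)·(-4.6) + (3.6)·(-0.6) + (-1.4)·(0.4)) / 4 = 1.8/4 = 0.45
  S[X,Z] = ((-2.4)·(-1) + (1.6)·(-4) + (-1.4)·(2) + (3.6)·(1) + (-1.4)·(2)) / 4 = -6/4 = -1.5
  S[Y,Y] = ((2.4)·(2.4) + (2.4)·(2.4) + (-4.6)·(-4.6) + (-0.6)·(-0.6) + (0.4)·(0.4)) / 4 = 33.2/4 = 8.3
  S[Y,Z] = ((2.4)·(-1) + (2.4)·(-4) + (-4.6)·(2) + (-0.6)·(1) + (0.4)·(2)) / 4 = -21/4 = -5.25
  S[Z,Z] = ((-1)·(-1) + (-4)·(-4) + (2)·(2) + (1)·(1) + (2)·(2)) / 4 = 26/4 = 6.5

S is symmetric (S[j,i] = S[i,j]). Assembling:

S = [[6.3, 0.45, -1.5],
 [0.45, 8.3, -5.25],
 [-1.5, -5.25, 6.5]]


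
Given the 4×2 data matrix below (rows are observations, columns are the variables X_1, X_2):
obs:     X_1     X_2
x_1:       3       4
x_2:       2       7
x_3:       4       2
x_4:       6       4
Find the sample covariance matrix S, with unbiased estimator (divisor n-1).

Step 1 — column means:
  mean(X_1) = (3 + 2 + 4 + 6) / 4 = 15/4 = 3.75
  mean(X_2) = (4 + 7 + 2 + 4) / 4 = 17/4 = 4.25

Step 2 — sample covariance S[i,j] = (1/(n-1)) · Σ_k (x_{k,i} - mean_i) · (x_{k,j} - mean_j), with n-1 = 3.
  S[X_1,X_1] = ((-0.75)·(-0.75) + (-1.75)·(-1.75) + (0.25)·(0.25) + (2.25)·(2.25)) / 3 = 8.75/3 = 2.9167
  S[X_1,X_2] = ((-0.75)·(-0.25) + (-1.75)·(2.75) + (0.25)·(-2.25) + (2.25)·(-0.25)) / 3 = -5.75/3 = -1.9167
  S[X_2,X_2] = ((-0.25)·(-0.25) + (2.75)·(2.75) + (-2.25)·(-2.25) + (-0.25)·(-0.25)) / 3 = 12.75/3 = 4.25

S is symmetric (S[j,i] = S[i,j]). Assembling:

S = [[2.9167, -1.9167],
 [-1.9167, 4.25]]


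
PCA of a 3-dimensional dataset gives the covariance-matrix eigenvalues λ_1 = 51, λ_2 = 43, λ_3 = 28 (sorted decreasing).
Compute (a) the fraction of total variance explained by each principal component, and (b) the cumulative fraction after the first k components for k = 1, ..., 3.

Step 1 — total variance = trace(Sigma) = Σ λ_i = 51 + 43 + 28 = 122.

Step 2 — fraction explained by component i = λ_i / Σ λ:
  PC1: 51/122 = 0.418
  PC2: 43/122 = 0.3525
  PC3: 28/122 = 0.2295

Step 3 — cumulative fraction after k components = (λ_1 + ... + λ_k) / Σ λ:
  k = 1: 51/122 = 0.418
  k = 2: (51 + 43)/122 = 94/122 = 0.7705
  k = 3: (51 + 43 + 28)/122 = 122/122 = 1

Summary (fraction, with percent):

explained: PC1 0.418 (41.8%), PC2 0.3525 (35.25%), PC3 0.2295 (22.95%);  cumulative: 0.418, 0.7705, 1


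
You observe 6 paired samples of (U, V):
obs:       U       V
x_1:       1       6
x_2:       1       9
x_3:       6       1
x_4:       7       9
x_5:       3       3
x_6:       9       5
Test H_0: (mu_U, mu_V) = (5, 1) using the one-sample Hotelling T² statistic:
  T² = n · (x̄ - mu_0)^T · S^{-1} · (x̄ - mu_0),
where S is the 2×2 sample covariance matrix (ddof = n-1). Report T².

Step 1 — sample mean vector:
  mean(U) = (1 + 1 + 6 + 7 + 3 + 9) / 6 = 27/6 = 4.5
  mean(V) = (6 + 9 + 1 + 9 + 3 + 5) / 6 = 33/6 = 5.5
  x̄ = (4.5, 5.5),  deviation x̄ - mu_0 = (4.5, 5.5) - (5, 1) = (-0.5, 4.5).

Step 2 — sample covariance matrix, S[i,j] = (1/(n-1)) · Σ_k (x_{k,i} - mean_i) · (x_{k,j} - mean_j), divisor n-1 = 5:
  S[U,U] = ((-3.5)·(-3.5) + (-3.5)·(-3.5) + (1.5)·(1.5) + (2.5)·(2.5) + (-1.5)·(-1.5) + (4.5)·(4.5)) / 5 = 55.5/5 = 11.1
  S[U,V] = ((-3.5)·(0.5) + (-3.5)·(3.5) + (1.5)·(-4.5) + (2.5)·(3.5) + (-1.5)·(-2.5) + (4.5)·(-0.5)) / 5 = -10.5/5 = -2.1
  S[V,V] = ((0.5)·(0.5) + (3.5)·(3.5) + (-4.5)·(-4.5) + (3.5)·(3.5) + (-2.5)·(-2.5) + (-0.5)·(-0.5)) / 5 = 51.5/5 = 10.3
  S = [[11.1, -2.1],
 [-2.1, 10.3]].

Step 3 — invert S. det(S) = 11.1·10.3 - (-2.1)² = 109.92.
  S^{-1} = (1/det) · [[d, -b], [-b, a]] = [[0.0937, 0.0191],
 [0.0191, 0.101]].

Step 4 — quadratic form (x̄ - mu_0)^T · S^{-1} · (x̄ - mu_0):
  S^{-1} · (x̄ - mu_0) = (0.0391, 0.4449),
  (x̄ - mu_0)^T · [...] = (-0.5)·(0.0391) + (4.5)·(0.4449) = 1.9824.

Step 5 — scale by n: T² = 6 · 1.9824 = 11.8941.

T² ≈ 11.8941


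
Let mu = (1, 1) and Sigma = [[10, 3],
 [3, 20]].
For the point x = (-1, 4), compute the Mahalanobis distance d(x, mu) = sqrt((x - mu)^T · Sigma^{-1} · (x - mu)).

Step 1 — centre the observation: (x - mu) = (-2, 3).

Step 2 — invert Sigma. det(Sigma) = 10·20 - (3)² = 191.
  Sigma^{-1} = (1/det) · [[d, -b], [-b, a]] = [[0.1047, -0.0157],
 [-0.0157, 0.0524]].

Step 3 — form the quadratic (x - mu)^T · Sigma^{-1} · (x - mu):
  Sigma^{-1} · (x - mu) = (-0.2565, 0.1885).
  (x - mu)^T · [Sigma^{-1} · (x - mu)] = (-2)·(-0.2565) + (3)·(0.1885) = 1.0785.

Step 4 — take square root: d = √(1.0785) ≈ 1.0385.

d(x, mu) = √(1.0785) ≈ 1.0385


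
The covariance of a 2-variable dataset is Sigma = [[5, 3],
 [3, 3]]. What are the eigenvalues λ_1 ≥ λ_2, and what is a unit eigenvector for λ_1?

Step 1 — characteristic polynomial of 2×2 Sigma:
  det(Sigma - λI) = λ² - trace · λ + det = 0.
  trace = 5 + 3 = 8, det = 5·3 - (3)² = 6.
Step 2 — discriminant:
  Δ = trace² - 4·det = 64 - 24 = 40.
Step 3 — eigenvalues:
  λ = (trace ± √Δ)/2 = (8 ± 6.3246)/2,
  λ_1 = 7.1623,  λ_2 = 0.8377.

Step 4 — unit eigenvector for λ_1: solve (Sigma - λ_1 I)v = 0. First row:
  (5 - 7.1623)·v_x + (3)·v_y = 0, i.e. (-2.1623)·v_x + (3)·v_y = 0,
  so v ∝ (b, λ_1 - a) = (3, 2.1623) = u.
  ||u|| = √((3)² + (2.1623)²) = √(13.6754) ≈ 3.698,
  v_1 = u/||u|| ≈ (0.8112, 0.5847) (||v_1|| = 1).

λ_1 = 7.1623,  λ_2 = 0.8377;  v_1 ≈ (0.8112, 0.5847)


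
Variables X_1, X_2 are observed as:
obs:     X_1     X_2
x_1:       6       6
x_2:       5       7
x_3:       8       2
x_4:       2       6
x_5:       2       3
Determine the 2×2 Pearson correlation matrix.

Step 1 — column means:
  mean(X_1) = (6 + 5 + 8 + 2 + 2) / 5 = 23/5 = 4.6
  mean(X_2) = (6 + 7 + 2 + 6 + 3) / 5 = 24/5 = 4.8

Step 2 — sample variances and covariances s[i,j] = (1/(n-1)) · Σ_k (x_{k,i} - mean_i) · (x_{k,j} - mean_j), with n-1 = 4:
  s[X_1,X_1] = ((1.4)·(1.4) + (0.4)·(0.4) + (3.4)·(3.4) + (-2.6)·(-2.6) + (-2.6)·(-2.6)) / 4 = 27.2/4 = 6.8
  s[X_1,X_2] = ((1.4)·(1.2) + (0.4)·(2.2) + (3.4)·(-2.8) + (-2.6)·(1.2) + (-2.6)·(-1.8)) / 4 = -5.4/4 = -1.35
  s[X_2,X_2] = ((1.2)·(1.2) + (2.2)·(2.2) + (-2.8)·(-2.8) + (1.2)·(1.2) + (-1.8)·(-1.8)) / 4 = 18.8/4 = 4.7
  Sample standard deviations s_i = √(s[i,i]):
  s(X_1) = √(6.8) = 2.6077
  s(X_2) = √(4.7) = 2.1679

Step 3 — r_{ij} = s_{ij} / (s_i · s_j):
  r[X_1,X_1] = 1 (diagonal).
  r[X_1,X_2] = -1.35 / (2.6077 · 2.1679) = -1.35 / 5.6533 = -0.2388
  r[X_2,X_2] = 1 (diagonal).

R is symmetric with unit diagonal. Assembling:

R = [[1, -0.2388],
 [-0.2388, 1]]
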